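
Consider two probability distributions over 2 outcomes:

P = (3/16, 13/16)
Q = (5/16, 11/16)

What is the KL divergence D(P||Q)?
D(P||Q) = Σ P(i) log₂(P(i)/Q(i))
  i=0: (3/16) × log₂((3/16)/(5/16)) = (3/16) × log₂(3/5) = -0.1382
  i=1: (13/16) × log₂((13/16)/(11/16)) = (13/16) × log₂(13/11) = 0.1958
D(P||Q) = -0.1382 + 0.1958
  = 0.0576 bits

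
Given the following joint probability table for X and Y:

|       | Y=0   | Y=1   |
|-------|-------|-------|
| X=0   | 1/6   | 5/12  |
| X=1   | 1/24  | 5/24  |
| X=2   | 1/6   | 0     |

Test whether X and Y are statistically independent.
Marginal P(X) (row sums):
  P(X=0) = 1/6 + 5/12 = 7/12
  P(X=1) = 1/24 + 5/24 = 1/4
  P(X=2) = 1/6 + 0 = 1/6
Marginal P(Y) (column sums):
  P(Y=0) = 1/6 + 1/24 + 1/6 = 3/8
  P(Y=1) = 5/12 + 5/24 + 0 = 5/8

X and Y are independent iff P(X=i,Y=j) = P(X=i)·P(Y=j) for every cell.
  P(X=0)·P(Y=0) = 7/12 × 3/8 = 7/32, but P(X=0,Y=0) = 1/6 ✗

No, X and Y are not independent. Quantitatively, I(X;Y) > 0:

H(X) = -[(7/12)·log₂(7/12) + (1/4)·log₂(1/4) + (1/6)·log₂(1/6)]
  = 0.4536 + 0.5000 + 0.4308
  = 1.3844 bits
H(Y) = -[(3/8)·log₂(3/8) + (5/8)·log₂(5/8)]
  = 0.5306 + 0.4238
  = 0.9544 bits
H(X,Y) = -[(1/6)·log₂(1/6) + (5/12)·log₂(5/12) + (1/24)·log₂(1/24) + (5/24)·log₂(5/24) + (1/6)·log₂(1/6)]
  = 0.4308 + 0.5263 + 0.1910 + 0.4715 + 0.4308
  = 2.0504 bits
I(X;Y) = H(X) + H(Y) - H(X,Y) = 1.3844 + 0.9544 - 2.0504 = 0.2884 bits > 0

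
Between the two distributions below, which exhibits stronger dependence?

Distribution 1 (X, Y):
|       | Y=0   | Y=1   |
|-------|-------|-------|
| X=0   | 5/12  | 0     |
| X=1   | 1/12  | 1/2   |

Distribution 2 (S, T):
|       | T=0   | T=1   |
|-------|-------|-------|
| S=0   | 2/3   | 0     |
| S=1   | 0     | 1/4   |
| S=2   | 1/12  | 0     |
Distribution 1 (X, Y):
Marginal P(X) (row sums):
  P(X=0) = 5/12 + 0 = 5/12
  P(X=1) = 1/12 + 1/2 = 7/12
Marginal P(Y) (column sums):
  P(Y=0) = 5/12 + 1/12 = 1/2
  P(Y=1) = 0 + 1/2 = 1/2

H(X) = -[(5/12)·log₂(5/12) + (7/12)·log₂(7/12)]
  = 0.5263 + 0.4536
  = 0.9799 bits
H(Y) = -[(1/2)·log₂(1/2) + (1/2)·log₂(1/2)]
  = 0.5000 + 0.5000
  = 1.0000 bits
H(X,Y) = -[(5/12)·log₂(5/12) + (1/12)·log₂(1/12) + (1/2)·log₂(1/2)]
  = 0.5263 + 0.2987 + 0.5000
  = 1.3250 bits

I(X;Y) = H(X) + H(Y) - H(X,Y)
  = 0.9799 + 1.0000 - 1.3250
  = 0.6549 bits

Distribution 2 (S, T):
Marginal P(S) (row sums):
  P(S=0) = 2/3 + 0 = 2/3
  P(S=1) = 0 + 1/4 = 1/4
  P(S=2) = 1/12 + 0 = 1/12
Marginal P(T) (column sums):
  P(T=0) = 2/3 + 0 + 1/12 = 3/4
  P(T=1) = 0 + 1/4 + 0 = 1/4

H(S) = -[(2/3)·log₂(2/3) + (1/4)·log₂(1/4) + (1/12)·log₂(1/12)]
  = 0.3900 + 0.5000 + 0.2987
  = 1.1887 bits
H(T) = -[(3/4)·log₂(3/4) + (1/4)·log₂(1/4)]
  = 0.3113 + 0.5000
  = 0.8113 bits
H(S,T) = -[(2/3)·log₂(2/3) + (1/4)·log₂(1/4) + (1/12)·log₂(1/12)]
  = 0.3900 + 0.5000 + 0.2987
  = 1.1887 bits

I(S;T) = H(S) + H(T) - H(S,T)
  = 1.1887 + 0.8113 - 1.1887
  = 0.8113 bits

I(S;T) = 0.8113 bits > I(X;Y) = 0.6549 bits, so (S, T) has the higher mutual information (stronger dependence).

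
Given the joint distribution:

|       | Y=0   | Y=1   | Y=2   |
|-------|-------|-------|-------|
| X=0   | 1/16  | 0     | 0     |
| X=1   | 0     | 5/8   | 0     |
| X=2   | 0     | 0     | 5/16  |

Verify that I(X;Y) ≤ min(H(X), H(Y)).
Marginal P(X) (row sums):
  P(X=0) = 1/16 + 0 + 0 = 1/16
  P(X=1) = 0 + 5/8 + 0 = 5/8
  P(X=2) = 0 + 0 + 5/16 = 5/16
Marginal P(Y) (column sums):
  P(Y=0) = 1/16 + 0 + 0 = 1/16
  P(Y=1) = 0 + 5/8 + 0 = 5/8
  P(Y=2) = 0 + 0 + 5/16 = 5/16

H(X) = -[(1/16)·log₂(1/16) + (5/8)·log₂(5/8) + (5/16)·log₂(5/16)]
  = 0.2500 + 0.4238 + 0.5244
  = 1.1982 bits
H(Y) = -[(1/16)·log₂(1/16) + (5/8)·log₂(5/8) + (5/16)·log₂(5/16)]
  = 0.2500 + 0.4238 + 0.5244
  = 1.1982 bits
H(X,Y) = -[(1/16)·log₂(1/16) + (5/8)·log₂(5/8) + (5/16)·log₂(5/16)]
  = 0.2500 + 0.4238 + 0.5244
  = 1.1982 bits

I(X;Y) = H(X) + H(Y) - H(X,Y)
  = 1.1982 + 1.1982 - 1.1982
  = 1.1982 bits

min(H(X), H(Y)) = min(1.1982, 1.1982) = 1.1982 bits
Since 1.1982 ≤ 1.1982, the bound is satisfied ✓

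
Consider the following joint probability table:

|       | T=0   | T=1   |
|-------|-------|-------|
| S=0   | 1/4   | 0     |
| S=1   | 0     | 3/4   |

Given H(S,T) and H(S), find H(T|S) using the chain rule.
From the chain rule: H(S,T) = H(S) + H(T|S)
Therefore: H(T|S) = H(S,T) - H(S)

H(S,T) = -[(1/4)·log₂(1/4) + (3/4)·log₂(3/4)]
  = 0.5000 + 0.3113
  = 0.8113 bits
Marginal P(S) (row sums):
  P(S=0) = 1/4 + 0 = 1/4
  P(S=1) = 0 + 3/4 = 3/4
H(S) = -[(1/4)·log₂(1/4) + (3/4)·log₂(3/4)]
  = 0.5000 + 0.3113
  = 0.8113 bits

H(T|S) = 0.8113 - 0.8113 = 0.0000 bits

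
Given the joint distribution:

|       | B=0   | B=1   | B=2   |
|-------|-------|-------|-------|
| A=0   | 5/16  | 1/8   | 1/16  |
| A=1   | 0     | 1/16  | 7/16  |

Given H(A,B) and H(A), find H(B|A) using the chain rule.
From the chain rule: H(A,B) = H(A) + H(B|A)
Therefore: H(B|A) = H(A,B) - H(A)

H(A,B) = -[(5/16)·log₂(5/16) + (1/8)·log₂(1/8) + (1/16)·log₂(1/16) + (1/16)·log₂(1/16) + (7/16)·log₂(7/16)]
  = 0.5244 + 0.3750 + 0.2500 + 0.2500 + 0.5218
  = 1.9212 bits
Marginal P(A) (row sums):
  P(A=0) = 5/16 + 1/8 + 1/16 = 1/2
  P(A=1) = 0 + 1/16 + 7/16 = 1/2
H(A) = -[(1/2)·log₂(1/2) + (1/2)·log₂(1/2)]
  = 0.5000 + 0.5000
  = 1.0000 bits

H(B|A) = 1.9212 - 1.0000 = 0.9212 bits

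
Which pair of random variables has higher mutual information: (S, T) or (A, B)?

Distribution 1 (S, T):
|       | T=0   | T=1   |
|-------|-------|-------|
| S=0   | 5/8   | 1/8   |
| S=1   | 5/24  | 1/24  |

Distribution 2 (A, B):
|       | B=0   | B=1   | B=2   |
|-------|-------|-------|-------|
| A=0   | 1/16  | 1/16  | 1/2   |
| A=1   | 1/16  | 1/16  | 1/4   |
Distribution 1 (S, T):
Marginal P(S) (row sums):
  P(S=0) = 5/8 + 1/8 = 3/4
  P(S=1) = 5/24 + 1/24 = 1/4
Marginal P(T) (column sums):
  P(T=0) = 5/8 + 5/24 = 5/6
  P(T=1) = 1/8 + 1/24 = 1/6

H(S) = -[(3/4)·log₂(3/4) + (1/4)·log₂(1/4)]
  = 0.3113 + 0.5000
  = 0.8113 bits
H(T) = -[(5/6)·log₂(5/6) + (1/6)·log₂(1/6)]
  = 0.2192 + 0.4308
  = 0.6500 bits
H(S,T) = -[(5/8)·log₂(5/8) + (1/8)·log₂(1/8) + (5/24)·log₂(5/24) + (1/24)·log₂(1/24)]
  = 0.4238 + 0.3750 + 0.4715 + 0.1910
  = 1.4613 bits

I(S;T) = H(S) + H(T) - H(S,T)
  = 0.8113 + 0.6500 - 1.4613
  = 0.0000 bits

Distribution 2 (A, B):
Marginal P(A) (row sums):
  P(A=0) = 1/16 + 1/16 + 1/2 = 5/8
  P(A=1) = 1/16 + 1/16 + 1/4 = 3/8
Marginal P(B) (column sums):
  P(B=0) = 1/16 + 1/16 = 1/8
  P(B=1) = 1/16 + 1/16 = 1/8
  P(B=2) = 1/2 + 1/4 = 3/4

H(A) = -[(5/8)·log₂(5/8) + (3/8)·log₂(3/8)]
  = 0.4238 + 0.5306
  = 0.9544 bits
H(B) = -[(1/8)·log₂(1/8) + (1/8)·log₂(1/8) + (3/4)·log₂(3/4)]
  = 0.3750 + 0.3750 + 0.3113
  = 1.0613 bits
H(A,B) = -[(1/16)·log₂(1/16) + (1/16)·log₂(1/16) + (1/2)·log₂(1/2) + (1/16)·log₂(1/16) + (1/16)·log₂(1/16) + (1/4)·log₂(1/4)]
  = 0.2500 + 0.2500 + 0.5000 + 0.2500 + 0.2500 + 0.5000
  = 2.0000 bits

I(A;B) = H(A) + H(B) - H(A,B)
  = 0.9544 + 1.0613 - 2.0000
  = 0.0157 bits

I(A;B) = 0.0157 bits > I(S;T) = 0.0000 bits, so (A, B) has the higher mutual information (stronger dependence).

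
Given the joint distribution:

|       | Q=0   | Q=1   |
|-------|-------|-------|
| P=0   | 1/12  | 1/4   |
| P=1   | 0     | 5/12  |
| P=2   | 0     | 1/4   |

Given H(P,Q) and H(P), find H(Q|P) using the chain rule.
From the chain rule: H(P,Q) = H(P) + H(Q|P)
Therefore: H(Q|P) = H(P,Q) - H(P)

H(P,Q) = -[(1/12)·log₂(1/12) + (1/4)·log₂(1/4) + (5/12)·log₂(5/12) + (1/4)·log₂(1/4)]
  = 0.2987 + 0.5000 + 0.5263 + 0.5000
  = 1.8250 bits
Marginal P(P) (row sums):
  P(P=0) = 1/12 + 1/4 = 1/3
  P(P=1) = 0 + 5/12 = 5/12
  P(P=2) = 0 + 1/4 = 1/4
H(P) = -[(1/3)·log₂(1/3) + (5/12)·log₂(5/12) + (1/4)·log₂(1/4)]
  = 0.5283 + 0.5263 + 0.5000
  = 1.5546 bits

H(Q|P) = 1.8250 - 1.5546 = 0.2704 bits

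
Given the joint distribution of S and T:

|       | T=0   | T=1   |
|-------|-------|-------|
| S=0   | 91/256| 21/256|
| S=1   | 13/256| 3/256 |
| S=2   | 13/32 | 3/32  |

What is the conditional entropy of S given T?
Marginal P(T) (column sums):
  P(T=0) = 91/256 + 13/256 + 13/32 = 13/16
  P(T=1) = 21/256 + 3/256 + 3/32 = 3/16

H(S|T) = -Σ P(S,T)·log₂ P(S|T), where P(S|T) = P(S,T) / P(T)
  (S=0,T=0): P(S|T) = (91/256)/(13/16) = 7/16;  -(91/256)·log₂(7/16) = 0.4239
  (S=0,T=1): P(S|T) = (21/256)/(3/16) = 7/16;  -(21/256)·log₂(7/16) = 0.0978
  (S=1,T=0): P(S|T) = (13/256)/(13/16) = 1/16;  -(13/256)·log₂(1/16) = 0.2031
  (S=1,T=1): P(S|T) = (3/256)/(3/16) = 1/16;  -(3/256)·log₂(1/16) = 0.0469
  (S=2,T=0): P(S|T) = (13/32)/(13/16) = 1/2;  -(13/32)·log₂(1/2) = 0.4063
  (S=2,T=1): P(S|T) = (3/32)/(3/16) = 1/2;  -(3/32)·log₂(1/2) = 0.0938
H(S|T) = 0.4239 + 0.0978 + 0.2031 + 0.0469 + 0.4063 + 0.0938
  = 1.2718 bits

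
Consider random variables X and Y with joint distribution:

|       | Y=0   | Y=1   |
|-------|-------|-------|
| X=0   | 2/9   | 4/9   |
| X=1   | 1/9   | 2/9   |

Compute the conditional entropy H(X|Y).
Marginal P(Y) (column sums):
  P(Y=0) = 2/9 + 1/9 = 1/3
  P(Y=1) = 4/9 + 2/9 = 2/3

H(X|Y) = -Σ P(X,Y)·log₂ P(X|Y), where P(X|Y) = P(X,Y) / P(Y)
  (X=0,Y=0): P(X|Y) = (2/9)/(1/3) = 2/3;  -(2/9)·log₂(2/3) = 0.1300
  (X=0,Y=1): P(X|Y) = (4/9)/(2/3) = 2/3;  -(4/9)·log₂(2/3) = 0.2600
  (X=1,Y=0): P(X|Y) = (1/9)/(1/3) = 1/3;  -(1/9)·log₂(1/3) = 0.1761
  (X=1,Y=1): P(X|Y) = (2/9)/(2/3) = 1/3;  -(2/9)·log₂(1/3) = 0.3522
H(X|Y) = 0.1300 + 0.2600 + 0.1761 + 0.3522
  = 0.9183 bits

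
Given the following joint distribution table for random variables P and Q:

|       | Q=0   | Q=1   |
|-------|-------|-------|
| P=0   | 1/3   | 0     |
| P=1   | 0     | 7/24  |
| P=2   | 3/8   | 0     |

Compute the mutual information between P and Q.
Marginal P(P) (row sums):
  P(P=0) = 1/3 + 0 = 1/3
  P(P=1) = 0 + 7/24 = 7/24
  P(P=2) = 3/8 + 0 = 3/8
Marginal P(Q) (column sums):
  P(Q=0) = 1/3 + 0 + 3/8 = 17/24
  P(Q=1) = 0 + 7/24 + 0 = 7/24

H(P) = -[(1/3)·log₂(1/3) + (7/24)·log₂(7/24) + (3/8)·log₂(3/8)]
  = 0.5283 + 0.5185 + 0.5306
  = 1.5774 bits
H(Q) = -[(17/24)·log₂(17/24) + (7/24)·log₂(7/24)]
  = 0.3524 + 0.5185
  = 0.8709 bits
H(P,Q) = -[(1/3)·log₂(1/3) + (7/24)·log₂(7/24) + (3/8)·log₂(3/8)]
  = 0.5283 + 0.5185 + 0.5306
  = 1.5774 bits

I(P;Q) = H(P) + H(Q) - H(P,Q)
  = 1.5774 + 0.8709 - 1.5774
  = 0.8709 bits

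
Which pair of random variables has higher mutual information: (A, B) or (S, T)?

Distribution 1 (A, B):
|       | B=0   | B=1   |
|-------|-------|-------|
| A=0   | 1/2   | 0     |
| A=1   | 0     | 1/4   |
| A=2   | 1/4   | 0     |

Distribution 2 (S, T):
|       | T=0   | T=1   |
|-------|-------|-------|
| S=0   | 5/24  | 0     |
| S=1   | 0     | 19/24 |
Distribution 1 (A, B):
Marginal P(A) (row sums):
  P(A=0) = 1/2 + 0 = 1/2
  P(A=1) = 0 + 1/4 = 1/4
  P(A=2) = 1/4 + 0 = 1/4
Marginal P(B) (column sums):
  P(B=0) = 1/2 + 0 + 1/4 = 3/4
  P(B=1) = 0 + 1/4 + 0 = 1/4

H(A) = -[(1/2)·log₂(1/2) + (1/4)·log₂(1/4) + (1/4)·log₂(1/4)]
  = 0.5000 + 0.5000 + 0.5000
  = 1.5000 bits
H(B) = -[(3/4)·log₂(3/4) + (1/4)·log₂(1/4)]
  = 0.3113 + 0.5000
  = 0.8113 bits
H(A,B) = -[(1/2)·log₂(1/2) + (1/4)·log₂(1/4) + (1/4)·log₂(1/4)]
  = 0.5000 + 0.5000 + 0.5000
  = 1.5000 bits

I(A;B) = H(A) + H(B) - H(A,B)
  = 1.5000 + 0.8113 - 1.5000
  = 0.8113 bits

Distribution 2 (S, T):
Marginal P(S) (row sums):
  P(S=0) = 5/24 + 0 = 5/24
  P(S=1) = 0 + 19/24 = 19/24
Marginal P(T) (column sums):
  P(T=0) = 5/24 + 0 = 5/24
  P(T=1) = 0 + 19/24 = 19/24

H(S) = -[(5/24)·log₂(5/24) + (19/24)·log₂(19/24)]
  = 0.4715 + 0.2668
  = 0.7383 bits
H(T) = -[(5/24)·log₂(5/24) + (19/24)·log₂(19/24)]
  = 0.4715 + 0.2668
  = 0.7383 bits
H(S,T) = -[(5/24)·log₂(5/24) + (19/24)·log₂(19/24)]
  = 0.4715 + 0.2668
  = 0.7383 bits

I(S;T) = H(S) + H(T) - H(S,T)
  = 0.7383 + 0.7383 - 0.7383
  = 0.7383 bits

I(A;B) = 0.8113 bits > I(S;T) = 0.7383 bits, so (A, B) has the higher mutual information (stronger dependence).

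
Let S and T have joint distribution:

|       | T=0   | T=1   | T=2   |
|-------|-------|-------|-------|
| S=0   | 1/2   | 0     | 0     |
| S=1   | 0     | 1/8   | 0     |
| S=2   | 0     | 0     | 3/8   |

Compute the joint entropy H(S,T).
H(S,T) = -Σ P(S,T) log₂ P(S,T), summed over the non-zero cells:
H(S,T) = -[(1/2)·log₂(1/2) + (1/8)·log₂(1/8) + (3/8)·log₂(3/8)]
  = 0.5000 + 0.3750 + 0.5306
  = 1.4056 bits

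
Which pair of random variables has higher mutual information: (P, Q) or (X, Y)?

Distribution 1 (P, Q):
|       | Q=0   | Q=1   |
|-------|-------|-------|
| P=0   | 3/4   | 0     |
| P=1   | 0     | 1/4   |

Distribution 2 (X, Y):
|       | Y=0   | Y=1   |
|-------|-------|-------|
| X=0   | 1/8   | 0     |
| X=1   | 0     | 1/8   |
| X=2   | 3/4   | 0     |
Distribution 1 (P, Q):
Marginal P(P) (row sums):
  P(P=0) = 3/4 + 0 = 3/4
  P(P=1) = 0 + 1/4 = 1/4
Marginal P(Q) (column sums):
  P(Q=0) = 3/4 + 0 = 3/4
  P(Q=1) = 0 + 1/4 = 1/4

H(P) = -[(3/4)·log₂(3/4) + (1/4)·log₂(1/4)]
  = 0.3113 + 0.5000
  = 0.8113 bits
H(Q) = -[(3/4)·log₂(3/4) + (1/4)·log₂(1/4)]
  = 0.3113 + 0.5000
  = 0.8113 bits
H(P,Q) = -[(3/4)·log₂(3/4) + (1/4)·log₂(1/4)]
  = 0.3113 + 0.5000
  = 0.8113 bits

I(P;Q) = H(P) + H(Q) - H(P,Q)
  = 0.8113 + 0.8113 - 0.8113
  = 0.8113 bits

Distribution 2 (X, Y):
Marginal P(X) (row sums):
  P(X=0) = 1/8 + 0 = 1/8
  P(X=1) = 0 + 1/8 = 1/8
  P(X=2) = 3/4 + 0 = 3/4
Marginal P(Y) (column sums):
  P(Y=0) = 1/8 + 0 + 3/4 = 7/8
  P(Y=1) = 0 + 1/8 + 0 = 1/8

H(X) = -[(1/8)·log₂(1/8) + (1/8)·log₂(1/8) + (3/4)·log₂(3/4)]
  = 0.3750 + 0.3750 + 0.3113
  = 1.0613 bits
H(Y) = -[(7/8)·log₂(7/8) + (1/8)·log₂(1/8)]
  = 0.1686 + 0.3750
  = 0.5436 bits
H(X,Y) = -[(1/8)·log₂(1/8) + (1/8)·log₂(1/8) + (3/4)·log₂(3/4)]
  = 0.3750 + 0.3750 + 0.3113
  = 1.0613 bits

I(X;Y) = H(X) + H(Y) - H(X,Y)
  = 1.0613 + 0.5436 - 1.0613
  = 0.5436 bits

I(P;Q) = 0.8113 bits > I(X;Y) = 0.5436 bits, so (P, Q) has the higher mutual information (stronger dependence).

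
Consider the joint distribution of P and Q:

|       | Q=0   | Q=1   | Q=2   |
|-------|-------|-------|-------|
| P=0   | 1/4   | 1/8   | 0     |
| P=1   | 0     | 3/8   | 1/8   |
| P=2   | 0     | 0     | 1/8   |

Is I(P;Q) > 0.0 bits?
Marginal P(P) (row sums):
  P(P=0) = 1/4 + 1/8 + 0 = 3/8
  P(P=1) = 0 + 3/8 + 1/8 = 1/2
  P(P=2) = 0 + 0 + 1/8 = 1/8
Marginal P(Q) (column sums):
  P(Q=0) = 1/4 + 0 + 0 = 1/4
  P(Q=1) = 1/8 + 3/8 + 0 = 1/2
  P(Q=2) = 0 + 1/8 + 1/8 = 1/4

H(P) = -[(3/8)·log₂(3/8) + (1/2)·log₂(1/2) + (1/8)·log₂(1/8)]
  = 0.5306 + 0.5000 + 0.3750
  = 1.4056 bits
H(Q) = -[(1/4)·log₂(1/4) + (1/2)·log₂(1/2) + (1/4)·log₂(1/4)]
  = 0.5000 + 0.5000 + 0.5000
  = 1.5000 bits
H(P,Q) = -[(1/4)·log₂(1/4) + (1/8)·log₂(1/8) + (3/8)·log₂(3/8) + (1/8)·log₂(1/8) + (1/8)·log₂(1/8)]
  = 0.5000 + 0.3750 + 0.5306 + 0.3750 + 0.3750
  = 2.1556 bits

I(P;Q) = H(P) + H(Q) - H(P,Q)
  = 1.4056 + 1.5000 - 2.1556
  = 0.7500 bits

Yes. I(P;Q) = 0.7500 bits, which is > 0.0 bits.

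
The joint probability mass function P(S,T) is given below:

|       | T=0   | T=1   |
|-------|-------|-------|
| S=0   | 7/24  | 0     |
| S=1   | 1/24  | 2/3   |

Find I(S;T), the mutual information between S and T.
Marginal P(S) (row sums):
  P(S=0) = 7/24 + 0 = 7/24
  P(S=1) = 1/24 + 2/3 = 17/24
Marginal P(T) (column sums):
  P(T=0) = 7/24 + 1/24 = 1/3
  P(T=1) = 0 + 2/3 = 2/3

H(S) = -[(7/24)·log₂(7/24) + (17/24)·log₂(17/24)]
  = 0.5185 + 0.3524
  = 0.8709 bits
H(T) = -[(1/3)·log₂(1/3) + (2/3)·log₂(2/3)]
  = 0.5283 + 0.3900
  = 0.9183 bits
H(S,T) = -[(7/24)·log₂(7/24) + (1/24)·log₂(1/24) + (2/3)·log₂(2/3)]
  = 0.5185 + 0.1910 + 0.3900
  = 1.0995 bits

I(S;T) = H(S) + H(T) - H(S,T)
  = 0.8709 + 0.9183 - 1.0995
  = 0.6897 bits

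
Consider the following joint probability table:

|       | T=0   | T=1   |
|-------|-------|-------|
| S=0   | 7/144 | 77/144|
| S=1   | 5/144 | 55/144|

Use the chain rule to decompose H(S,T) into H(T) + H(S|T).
By the chain rule: H(S,T) = H(T) + H(S|T)

Marginal P(T) (column sums):
  P(T=0) = 7/144 + 5/144 = 1/12
  P(T=1) = 77/144 + 55/144 = 11/12
H(T) = -[(1/12)·log₂(1/12) + (11/12)·log₂(11/12)]
  = 0.2987 + 0.1151
  = 0.4138 bits
H(S|T) = -Σ P(S,T)·log₂ P(S|T), where P(S|T) = P(S,T) / P(T)
  (S=0,T=0): P(S|T) = (7/144)/(1/12) = 7/12;  -(7/144)·log₂(7/12) = 0.0378
  (S=0,T=1): P(S|T) = (77/144)/(11/12) = 7/12;  -(77/144)·log₂(7/12) = 0.4158
  (S=1,T=0): P(S|T) = (5/144)/(1/12) = 5/12;  -(5/144)·log₂(5/12) = 0.0439
  (S=1,T=1): P(S|T) = (55/144)/(11/12) = 5/12;  -(55/144)·log₂(5/12) = 0.4824
H(S|T) = 0.0378 + 0.4158 + 0.0439 + 0.4824
  = 0.9799 bits

H(S,T) = H(T) + H(S|T) = 0.4138 + 0.9799 = 1.3937 bits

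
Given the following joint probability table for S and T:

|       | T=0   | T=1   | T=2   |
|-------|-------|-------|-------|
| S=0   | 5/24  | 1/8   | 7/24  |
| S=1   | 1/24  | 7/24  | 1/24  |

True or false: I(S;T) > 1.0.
Marginal P(S) (row sums):
  P(S=0) = 5/24 + 1/8 + 7/24 = 5/8
  P(S=1) = 1/24 + 7/24 + 1/24 = 3/8
Marginal P(T) (column sums):
  P(T=0) = 5/24 + 1/24 = 1/4
  P(T=1) = 1/8 + 7/24 = 5/12
  P(T=2) = 7/24 + 1/24 = 1/3

H(S) = -[(5/8)·log₂(5/8) + (3/8)·log₂(3/8)]
  = 0.4238 + 0.5306
  = 0.9544 bits
H(T) = -[(1/4)·log₂(1/4) + (5/12)·log₂(5/12) + (1/3)·log₂(1/3)]
  = 0.5000 + 0.5263 + 0.5283
  = 1.5546 bits
H(S,T) = -[(5/24)·log₂(5/24) + (1/8)·log₂(1/8) + (7/24)·log₂(7/24) + (1/24)·log₂(1/24) + (7/24)·log₂(7/24) + (1/24)·log₂(1/24)]
  = 0.4715 + 0.3750 + 0.5185 + 0.1910 + 0.5185 + 0.1910
  = 2.2655 bits

I(S;T) = H(S) + H(T) - H(S,T)
  = 0.9544 + 1.5546 - 2.2655
  = 0.2435 bits

False. I(S;T) = 0.2435 bits, which is ≤ 1.0 bits.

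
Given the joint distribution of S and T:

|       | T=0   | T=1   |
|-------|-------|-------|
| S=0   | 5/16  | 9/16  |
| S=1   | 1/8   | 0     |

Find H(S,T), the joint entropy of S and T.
H(S,T) = -Σ P(S,T) log₂ P(S,T), summed over the non-zero cells:
H(S,T) = -[(5/16)·log₂(5/16) + (9/16)·log₂(9/16) + (1/8)·log₂(1/8)]
  = 0.5244 + 0.4669 + 0.3750
  = 1.3663 bits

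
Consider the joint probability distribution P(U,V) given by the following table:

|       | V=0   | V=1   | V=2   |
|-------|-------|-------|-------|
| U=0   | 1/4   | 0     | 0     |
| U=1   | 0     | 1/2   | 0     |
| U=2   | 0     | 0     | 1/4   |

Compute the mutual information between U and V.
Marginal P(U) (row sums):
  P(U=0) = 1/4 + 0 + 0 = 1/4
  P(U=1) = 0 + 1/2 + 0 = 1/2
  P(U=2) = 0 + 0 + 1/4 = 1/4
Marginal P(V) (column sums):
  P(V=0) = 1/4 + 0 + 0 = 1/4
  P(V=1) = 0 + 1/2 + 0 = 1/2
  P(V=2) = 0 + 0 + 1/4 = 1/4

H(U) = -[(1/4)·log₂(1/4) + (1/2)·log₂(1/2) + (1/4)·log₂(1/4)]
  = 0.5000 + 0.5000 + 0.5000
  = 1.5000 bits
H(V) = -[(1/4)·log₂(1/4) + (1/2)·log₂(1/2) + (1/4)·log₂(1/4)]
  = 0.5000 + 0.5000 + 0.5000
  = 1.5000 bits
H(U,V) = -[(1/4)·log₂(1/4) + (1/2)·log₂(1/2) + (1/4)·log₂(1/4)]
  = 0.5000 + 0.5000 + 0.5000
  = 1.5000 bits

I(U;V) = H(U) + H(V) - H(U,V)
  = 1.5000 + 1.5000 - 1.5000
  = 1.5000 bits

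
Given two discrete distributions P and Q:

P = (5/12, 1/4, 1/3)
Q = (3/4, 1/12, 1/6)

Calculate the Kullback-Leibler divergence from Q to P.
D(P||Q) = Σ P(i) log₂(P(i)/Q(i))
  i=0: (5/12) × log₂((5/12)/(3/4)) = (5/12) × log₂(5/9) = -0.3533
  i=1: (1/4) × log₂((1/4)/(1/12)) = (1/4) × log₂(3) = 0.3962
  i=2: (1/3) × log₂((1/3)/(1/6)) = (1/3) × log₂(2) = 0.3333
D(P||Q) = -0.3533 + 0.3962 + 0.3333
  = 0.3762 bits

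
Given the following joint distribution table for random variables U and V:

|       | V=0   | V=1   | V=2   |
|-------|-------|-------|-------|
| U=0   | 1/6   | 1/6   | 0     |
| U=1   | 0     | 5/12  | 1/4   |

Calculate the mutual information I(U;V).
Marginal P(U) (row sums):
  P(U=0) = 1/6 + 1/6 + 0 = 1/3
  P(U=1) = 0 + 5/12 + 1/4 = 2/3
Marginal P(V) (column sums):
  P(V=0) = 1/6 + 0 = 1/6
  P(V=1) = 1/6 + 5/12 = 7/12
  P(V=2) = 0 + 1/4 = 1/4

H(U) = -[(1/3)·log₂(1/3) + (2/3)·log₂(2/3)]
  = 0.5283 + 0.3900
  = 0.9183 bits
H(V) = -[(1/6)·log₂(1/6) + (7/12)·log₂(7/12) + (1/4)·log₂(1/4)]
  = 0.4308 + 0.4536 + 0.5000
  = 1.3844 bits
H(U,V) = -[(1/6)·log₂(1/6) + (1/6)·log₂(1/6) + (5/12)·log₂(5/12) + (1/4)·log₂(1/4)]
  = 0.4308 + 0.4308 + 0.5263 + 0.5000
  = 1.8879 bits

I(U;V) = H(U) + H(V) - H(U,V)
  = 0.9183 + 1.3844 - 1.8879
  = 0.4148 bits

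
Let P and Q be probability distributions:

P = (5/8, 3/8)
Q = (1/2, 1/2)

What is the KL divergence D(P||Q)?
D(P||Q) = Σ P(i) log₂(P(i)/Q(i))
  i=0: (5/8) × log₂((5/8)/(1/2)) = (5/8) × log₂(5/4) = 0.2012
  i=1: (3/8) × log₂((3/8)/(1/2)) = (3/8) × log₂(3/4) = -0.1556
D(P||Q) = 0.2012 - 0.1556
  = 0.0456 bits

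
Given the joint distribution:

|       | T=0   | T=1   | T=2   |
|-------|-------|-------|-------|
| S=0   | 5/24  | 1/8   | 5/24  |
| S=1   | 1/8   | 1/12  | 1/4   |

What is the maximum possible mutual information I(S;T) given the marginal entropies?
The upper bound on mutual information is I(S;T) ≤ min(H(S), H(T)).

Marginal P(S) (row sums):
  P(S=0) = 5/24 + 1/8 + 5/24 = 13/24
  P(S=1) = 1/8 + 1/12 + 1/4 = 11/24
Marginal P(T) (column sums):
  P(T=0) = 5/24 + 1/8 = 1/3
  P(T=1) = 1/8 + 1/12 = 5/24
  P(T=2) = 5/24 + 1/4 = 11/24

H(S) = -[(13/24)·log₂(13/24) + (11/24)·log₂(11/24)]
  = 0.4791 + 0.5159
  = 0.9950 bits
H(T) = -[(1/3)·log₂(1/3) + (5/24)·log₂(5/24) + (11/24)·log₂(11/24)]
  = 0.5283 + 0.4715 + 0.5159
  = 1.5157 bits

Maximum possible I(S;T) = min(0.9950, 1.5157) = 0.9950 bits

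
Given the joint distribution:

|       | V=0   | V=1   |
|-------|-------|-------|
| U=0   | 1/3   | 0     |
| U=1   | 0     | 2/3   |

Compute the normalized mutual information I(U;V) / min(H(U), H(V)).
Marginal P(U) (row sums):
  P(U=0) = 1/3 + 0 = 1/3
  P(U=1) = 0 + 2/3 = 2/3
Marginal P(V) (column sums):
  P(V=0) = 1/3 + 0 = 1/3
  P(V=1) = 0 + 2/3 = 2/3

H(U) = -[(1/3)·log₂(1/3) + (2/3)·log₂(2/3)]
  = 0.5283 + 0.3900
  = 0.9183 bits
H(V) = -[(1/3)·log₂(1/3) + (2/3)·log₂(2/3)]
  = 0.5283 + 0.3900
  = 0.9183 bits
H(U,V) = -[(1/3)·log₂(1/3) + (2/3)·log₂(2/3)]
  = 0.5283 + 0.3900
  = 0.9183 bits

I(U;V) = H(U) + H(V) - H(U,V)
  = 0.9183 + 0.9183 - 0.9183
  = 0.9183 bits

min(H(U), H(V)) = min(0.9183, 0.9183) = 0.9183 bits
Normalized MI = 0.9183 / 0.9183 = 1.0000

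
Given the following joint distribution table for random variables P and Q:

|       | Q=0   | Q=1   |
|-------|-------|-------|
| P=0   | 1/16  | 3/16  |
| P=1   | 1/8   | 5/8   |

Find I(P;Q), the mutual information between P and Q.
Marginal P(P) (row sums):
  P(P=0) = 1/16 + 3/16 = 1/4
  P(P=1) = 1/8 + 5/8 = 3/4
Marginal P(Q) (column sums):
  P(Q=0) = 1/16 + 1/8 = 3/16
  P(Q=1) = 3/16 + 5/8 = 13/16

H(P) = -[(1/4)·log₂(1/4) + (3/4)·log₂(3/4)]
  = 0.5000 + 0.3113
  = 0.8113 bits
H(Q) = -[(3/16)·log₂(3/16) + (13/16)·log₂(13/16)]
  = 0.4528 + 0.2434
  = 0.6962 bits
H(P,Q) = -[(1/16)·log₂(1/16) + (3/16)·log₂(3/16) + (1/8)·log₂(1/8) + (5/8)·log₂(5/8)]
  = 0.2500 + 0.4528 + 0.3750 + 0.4238
  = 1.5016 bits

I(P;Q) = H(P) + H(Q) - H(P,Q)
  = 0.8113 + 0.6962 - 1.5016
  = 0.0059 bits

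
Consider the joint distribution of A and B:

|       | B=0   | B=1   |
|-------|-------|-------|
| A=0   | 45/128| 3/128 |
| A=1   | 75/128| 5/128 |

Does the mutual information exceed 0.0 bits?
Marginal P(A) (row sums):
  P(A=0) = 45/128 + 3/128 = 3/8
  P(A=1) = 75/128 + 5/128 = 5/8
Marginal P(B) (column sums):
  P(B=0) = 45/128 + 75/128 = 15/16
  P(B=1) = 3/128 + 5/128 = 1/16

H(A) = -[(3/8)·log₂(3/8) + (5/8)·log₂(5/8)]
  = 0.5306 + 0.4238
  = 0.9544 bits
H(B) = -[(15/16)·log₂(15/16) + (1/16)·log₂(1/16)]
  = 0.0873 + 0.2500
  = 0.3373 bits
H(A,B) = -[(45/128)·log₂(45/128) + (3/128)·log₂(3/128) + (75/128)·log₂(75/128) + (5/128)·log₂(5/128)]
  = 0.5302 + 0.1269 + 0.4519 + 0.1827
  = 1.2917 bits

I(A;B) = H(A) + H(B) - H(A,B)
  = 0.9544 + 0.3373 - 1.2917
  = 0.0000 bits

No. I(A;B) = 0.0000 bits, which is ≤ 0.0 bits.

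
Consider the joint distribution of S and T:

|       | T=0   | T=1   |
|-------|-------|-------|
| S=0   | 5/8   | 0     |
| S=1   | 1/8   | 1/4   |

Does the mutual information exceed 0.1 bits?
Marginal P(S) (row sums):
  P(S=0) = 5/8 + 0 = 5/8
  P(S=1) = 1/8 + 1/4 = 3/8
Marginal P(T) (column sums):
  P(T=0) = 5/8 + 1/8 = 3/4
  P(T=1) = 0 + 1/4 = 1/4

H(S) = -[(5/8)·log₂(5/8) + (3/8)·log₂(3/8)]
  = 0.4238 + 0.5306
  = 0.9544 bits
H(T) = -[(3/4)·log₂(3/4) + (1/4)·log₂(1/4)]
  = 0.3113 + 0.5000
  = 0.8113 bits
H(S,T) = -[(5/8)·log₂(5/8) + (1/8)·log₂(1/8) + (1/4)·log₂(1/4)]
  = 0.4238 + 0.3750 + 0.5000
  = 1.2988 bits

I(S;T) = H(S) + H(T) - H(S,T)
  = 0.9544 + 0.8113 - 1.2988
  = 0.4669 bits

Yes. I(S;T) = 0.4669 bits, which is > 0.1 bits.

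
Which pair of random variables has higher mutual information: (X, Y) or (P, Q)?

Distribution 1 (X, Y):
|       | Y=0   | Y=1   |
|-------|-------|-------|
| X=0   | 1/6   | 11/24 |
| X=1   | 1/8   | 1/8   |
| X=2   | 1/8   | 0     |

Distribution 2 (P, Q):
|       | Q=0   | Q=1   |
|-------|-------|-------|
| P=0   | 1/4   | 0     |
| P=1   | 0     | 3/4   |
Distribution 1 (X, Y):
Marginal P(X) (row sums):
  P(X=0) = 1/6 + 11/24 = 5/8
  P(X=1) = 1/8 + 1/8 = 1/4
  P(X=2) = 1/8 + 0 = 1/8
Marginal P(Y) (column sums):
  P(Y=0) = 1/6 + 1/8 + 1/8 = 5/12
  P(Y=1) = 11/24 + 1/8 + 0 = 7/12

H(X) = -[(5/8)·log₂(5/8) + (1/4)·log₂(1/4) + (1/8)·log₂(1/8)]
  = 0.4238 + 0.5000 + 0.3750
  = 1.2988 bits
H(Y) = -[(5/12)·log₂(5/12) + (7/12)·log₂(7/12)]
  = 0.5263 + 0.4536
  = 0.9799 bits
H(X,Y) = -[(1/6)·log₂(1/6) + (11/24)·log₂(11/24) + (1/8)·log₂(1/8) + (1/8)·log₂(1/8) + (1/8)·log₂(1/8)]
  = 0.4308 + 0.5159 + 0.3750 + 0.3750 + 0.3750
  = 2.0717 bits

I(X;Y) = H(X) + H(Y) - H(X,Y)
  = 1.2988 + 0.9799 - 2.0717
  = 0.2070 bits

Distribution 2 (P, Q):
Marginal P(P) (row sums):
  P(P=0) = 1/4 + 0 = 1/4
  P(P=1) = 0 + 3/4 = 3/4
Marginal P(Q) (column sums):
  P(Q=0) = 1/4 + 0 = 1/4
  P(Q=1) = 0 + 3/4 = 3/4

H(P) = -[(1/4)·log₂(1/4) + (3/4)·log₂(3/4)]
  = 0.5000 + 0.3113
  = 0.8113 bits
H(Q) = -[(1/4)·log₂(1/4) + (3/4)·log₂(3/4)]
  = 0.5000 + 0.3113
  = 0.8113 bits
H(P,Q) = -[(1/4)·log₂(1/4) + (3/4)·log₂(3/4)]
  = 0.5000 + 0.3113
  = 0.8113 bits

I(P;Q) = H(P) + H(Q) - H(P,Q)
  = 0.8113 + 0.8113 - 0.8113
  = 0.8113 bits

I(P;Q) = 0.8113 bits > I(X;Y) = 0.2070 bits, so (P, Q) has the higher mutual information (stronger dependence).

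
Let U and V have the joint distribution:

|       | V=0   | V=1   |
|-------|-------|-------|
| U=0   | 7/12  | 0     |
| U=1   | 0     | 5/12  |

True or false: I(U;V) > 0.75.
Marginal P(U) (row sums):
  P(U=0) = 7/12 + 0 = 7/12
  P(U=1) = 0 + 5/12 = 5/12
Marginal P(V) (column sums):
  P(V=0) = 7/12 + 0 = 7/12
  P(V=1) = 0 + 5/12 = 5/12

H(U) = -[(7/12)·log₂(7/12) + (5/12)·log₂(5/12)]
  = 0.4536 + 0.5263
  = 0.9799 bits
H(V) = -[(7/12)·log₂(7/12) + (5/12)·log₂(5/12)]
  = 0.4536 + 0.5263
  = 0.9799 bits
H(U,V) = -[(7/12)·log₂(7/12) + (5/12)·log₂(5/12)]
  = 0.4536 + 0.5263
  = 0.9799 bits

I(U;V) = H(U) + H(V) - H(U,V)
  = 0.9799 + 0.9799 - 0.9799
  = 0.9799 bits

True. I(U;V) = 0.9799 bits, which is > 0.75 bits.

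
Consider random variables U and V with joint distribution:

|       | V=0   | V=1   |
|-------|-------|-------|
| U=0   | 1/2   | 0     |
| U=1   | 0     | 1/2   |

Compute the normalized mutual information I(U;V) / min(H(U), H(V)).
Marginal P(U) (row sums):
  P(U=0) = 1/2 + 0 = 1/2
  P(U=1) = 0 + 1/2 = 1/2
Marginal P(V) (column sums):
  P(V=0) = 1/2 + 0 = 1/2
  P(V=1) = 0 + 1/2 = 1/2

H(U) = -[(1/2)·log₂(1/2) + (1/2)·log₂(1/2)]
  = 0.5000 + 0.5000
  = 1.0000 bits
H(V) = -[(1/2)·log₂(1/2) + (1/2)·log₂(1/2)]
  = 0.5000 + 0.5000
  = 1.0000 bits
H(U,V) = -[(1/2)·log₂(1/2) + (1/2)·log₂(1/2)]
  = 0.5000 + 0.5000
  = 1.0000 bits

I(U;V) = H(U) + H(V) - H(U,V)
  = 1.0000 + 1.0000 - 1.0000
  = 1.0000 bits

min(H(U), H(V)) = min(1.0000, 1.0000) = 1.0000 bits
Normalized MI = 1.0000 / 1.0000 = 1.0000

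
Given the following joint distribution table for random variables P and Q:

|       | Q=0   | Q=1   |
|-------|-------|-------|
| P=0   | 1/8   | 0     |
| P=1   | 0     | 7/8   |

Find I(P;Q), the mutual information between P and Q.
Marginal P(P) (row sums):
  P(P=0) = 1/8 + 0 = 1/8
  P(P=1) = 0 + 7/8 = 7/8
Marginal P(Q) (column sums):
  P(Q=0) = 1/8 + 0 = 1/8
  P(Q=1) = 0 + 7/8 = 7/8

H(P) = -[(1/8)·log₂(1/8) + (7/8)·log₂(7/8)]
  = 0.3750 + 0.1686
  = 0.5436 bits
H(Q) = -[(1/8)·log₂(1/8) + (7/8)·log₂(7/8)]
  = 0.3750 + 0.1686
  = 0.5436 bits
H(P,Q) = -[(1/8)·log₂(1/8) + (7/8)·log₂(7/8)]
  = 0.3750 + 0.1686
  = 0.5436 bits

I(P;Q) = H(P) + H(Q) - H(P,Q)
  = 0.5436 + 0.5436 - 0.5436
  = 0.5436 bits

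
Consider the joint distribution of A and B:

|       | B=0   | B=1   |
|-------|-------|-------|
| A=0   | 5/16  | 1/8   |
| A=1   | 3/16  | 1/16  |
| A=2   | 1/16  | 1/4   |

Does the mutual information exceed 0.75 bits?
Marginal P(A) (row sums):
  P(A=0) = 5/16 + 1/8 = 7/16
  P(A=1) = 3/16 + 1/16 = 1/4
  P(A=2) = 1/16 + 1/4 = 5/16
Marginal P(B) (column sums):
  P(B=0) = 5/16 + 3/16 + 1/16 = 9/16
  P(B=1) = 1/8 + 1/16 + 1/4 = 7/16

H(A) = -[(7/16)·log₂(7/16) + (1/4)·log₂(1/4) + (5/16)·log₂(5/16)]
  = 0.5218 + 0.5000 + 0.5244
  = 1.5462 bits
H(B) = -[(9/16)·log₂(9/16) + (7/16)·log₂(7/16)]
  = 0.4669 + 0.5218
  = 0.9887 bits
H(A,B) = -[(5/16)·log₂(5/16) + (1/8)·log₂(1/8) + (3/16)·log₂(3/16) + (1/16)·log₂(1/16) + (1/16)·log₂(1/16) + (1/4)·log₂(1/4)]
  = 0.5244 + 0.3750 + 0.4528 + 0.2500 + 0.2500 + 0.5000
  = 2.3522 bits

I(A;B) = H(A) + H(B) - H(A,B)
  = 1.5462 + 0.9887 - 2.3522
  = 0.1827 bits

No. I(A;B) = 0.1827 bits, which is ≤ 0.75 bits.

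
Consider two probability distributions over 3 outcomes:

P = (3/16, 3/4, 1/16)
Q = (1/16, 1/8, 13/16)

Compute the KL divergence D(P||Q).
D(P||Q) = Σ P(i) log₂(P(i)/Q(i))
  i=0: (3/16) × log₂((3/16)/(1/16)) = (3/16) × log₂(3) = 0.2972
  i=1: (3/4) × log₂((3/4)/(1/8)) = (3/4) × log₂(6) = 1.9387
  i=2: (1/16) × log₂((1/16)/(13/16)) = (1/16) × log₂(1/13) = -0.2313
D(P||Q) = 0.2972 + 1.9387 - 0.2313
  = 2.0046 bits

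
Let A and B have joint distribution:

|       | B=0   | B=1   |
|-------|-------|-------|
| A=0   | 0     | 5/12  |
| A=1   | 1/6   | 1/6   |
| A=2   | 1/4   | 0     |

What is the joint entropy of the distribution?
H(A,B) = -Σ P(A,B) log₂ P(A,B), summed over the non-zero cells:
H(A,B) = -[(5/12)·log₂(5/12) + (1/6)·log₂(1/6) + (1/6)·log₂(1/6) + (1/4)·log₂(1/4)]
  = 0.5263 + 0.4308 + 0.4308 + 0.5000
  = 1.8879 bits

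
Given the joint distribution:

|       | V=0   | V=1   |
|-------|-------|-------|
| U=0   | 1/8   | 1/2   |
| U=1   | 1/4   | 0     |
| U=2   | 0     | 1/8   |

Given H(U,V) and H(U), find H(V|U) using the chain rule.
From the chain rule: H(U,V) = H(U) + H(V|U)
Therefore: H(V|U) = H(U,V) - H(U)

H(U,V) = -[(1/8)·log₂(1/8) + (1/2)·log₂(1/2) + (1/4)·log₂(1/4) + (1/8)·log₂(1/8)]
  = 0.3750 + 0.5000 + 0.5000 + 0.3750
  = 1.7500 bits
Marginal P(U) (row sums):
  P(U=0) = 1/8 + 1/2 = 5/8
  P(U=1) = 1/4 + 0 = 1/4
  P(U=2) = 0 + 1/8 = 1/8
H(U) = -[(5/8)·log₂(5/8) + (1/4)·log₂(1/4) + (1/8)·log₂(1/8)]
  = 0.4238 + 0.5000 + 0.3750
  = 1.2988 bits

H(V|U) = 1.7500 - 1.2988 = 0.4512 bits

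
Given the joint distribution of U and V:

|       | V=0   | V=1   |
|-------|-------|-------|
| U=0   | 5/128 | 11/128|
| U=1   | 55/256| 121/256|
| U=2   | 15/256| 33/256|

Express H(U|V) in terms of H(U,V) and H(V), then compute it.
H(U|V) = H(U,V) - H(V)

Marginal P(V) (column sums):
  P(V=0) = 5/128 + 55/256 + 15/256 = 5/16
  P(V=1) = 11/128 + 121/256 + 33/256 = 11/16

H(U,V) = -[(5/128)·log₂(5/128) + (11/128)·log₂(11/128) + (55/256)·log₂(55/256) + (121/256)·log₂(121/256) + (15/256)·log₂(15/256) + (33/256)·log₂(33/256)]
  = 0.1827 + 0.3043 + 0.4767 + 0.5110 + 0.2398 + 0.3810
  = 2.0955 bits
H(V) = -[(5/16)·log₂(5/16) + (11/16)·log₂(11/16)]
  = 0.5244 + 0.3716
  = 0.8960 bits

H(U|V) = 2.0955 - 0.8960 = 1.1995 bits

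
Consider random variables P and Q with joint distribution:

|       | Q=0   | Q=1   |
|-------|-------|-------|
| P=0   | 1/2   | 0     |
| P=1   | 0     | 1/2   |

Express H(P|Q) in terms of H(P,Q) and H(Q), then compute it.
H(P|Q) = H(P,Q) - H(Q)

Marginal P(Q) (column sums):
  P(Q=0) = 1/2 + 0 = 1/2
  P(Q=1) = 0 + 1/2 = 1/2

H(P,Q) = -[(1/2)·log₂(1/2) + (1/2)·log₂(1/2)]
  = 0.5000 + 0.5000
  = 1.0000 bits
H(Q) = -[(1/2)·log₂(1/2) + (1/2)·log₂(1/2)]
  = 0.5000 + 0.5000
  = 1.0000 bits

H(P|Q) = 1.0000 - 1.0000 = 0.0000 bits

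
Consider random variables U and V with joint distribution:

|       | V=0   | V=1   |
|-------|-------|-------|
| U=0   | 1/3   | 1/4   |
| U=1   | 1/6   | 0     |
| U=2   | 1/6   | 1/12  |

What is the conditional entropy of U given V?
Marginal P(V) (column sums):
  P(V=0) = 1/3 + 1/6 + 1/6 = 2/3
  P(V=1) = 1/4 + 0 + 1/12 = 1/3

H(U|V) = -Σ P(U,V)·log₂ P(U|V), where P(U|V) = P(U,V) / P(V)
  (cells with P(U,V) = 0 contribute 0)
  (U=0,V=0): P(U|V) = (1/3)/(2/3) = 1/2;  -(1/3)·log₂(1/2) = 0.3333
  (U=0,V=1): P(U|V) = (1/4)/(1/3) = 3/4;  -(1/4)·log₂(3/4) = 0.1038
  (U=1,V=0): P(U|V) = (1/6)/(2/3) = 1/4;  -(1/6)·log₂(1/4) = 0.3333
  (U=2,V=0): P(U|V) = (1/6)/(2/3) = 1/4;  -(1/6)·log₂(1/4) = 0.3333
  (U=2,V=1): P(U|V) = (1/12)/(1/3) = 1/4;  -(1/12)·log₂(1/4) = 0.1667
H(U|V) = 0.3333 + 0.1038 + 0.3333 + 0.3333 + 0.1667
  = 1.2704 bits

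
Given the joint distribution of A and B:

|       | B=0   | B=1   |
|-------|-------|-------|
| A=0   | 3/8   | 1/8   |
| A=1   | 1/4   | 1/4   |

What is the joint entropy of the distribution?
H(A,B) = -Σ P(A,B) log₂ P(A,B), summed over the non-zero cells:
H(A,B) = -[(3/8)·log₂(3/8) + (1/8)·log₂(1/8) + (1/4)·log₂(1/4) + (1/4)·log₂(1/4)]
  = 0.5306 + 0.3750 + 0.5000 + 0.5000
  = 1.9056 bits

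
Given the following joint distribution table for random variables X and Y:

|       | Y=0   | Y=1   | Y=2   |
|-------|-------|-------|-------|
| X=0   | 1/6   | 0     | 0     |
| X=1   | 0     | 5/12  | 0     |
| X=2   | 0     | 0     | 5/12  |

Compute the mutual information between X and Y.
Marginal P(X) (row sums):
  P(X=0) = 1/6 + 0 + 0 = 1/6
  P(X=1) = 0 + 5/12 + 0 = 5/12
  P(X=2) = 0 + 0 + 5/12 = 5/12
Marginal P(Y) (column sums):
  P(Y=0) = 1/6 + 0 + 0 = 1/6
  P(Y=1) = 0 + 5/12 + 0 = 5/12
  P(Y=2) = 0 + 0 + 5/12 = 5/12

H(X) = -[(1/6)·log₂(1/6) + (5/12)·log₂(5/12) + (5/12)·log₂(5/12)]
  = 0.4308 + 0.5263 + 0.5263
  = 1.4834 bits
H(Y) = -[(1/6)·log₂(1/6) + (5/12)·log₂(5/12) + (5/12)·log₂(5/12)]
  = 0.4308 + 0.5263 + 0.5263
  = 1.4834 bits
H(X,Y) = -[(1/6)·log₂(1/6) + (5/12)·log₂(5/12) + (5/12)·log₂(5/12)]
  = 0.4308 + 0.5263 + 0.5263
  = 1.4834 bits

I(X;Y) = H(X) + H(Y) - H(X,Y)
  = 1.4834 + 1.4834 - 1.4834
  = 1.4834 bits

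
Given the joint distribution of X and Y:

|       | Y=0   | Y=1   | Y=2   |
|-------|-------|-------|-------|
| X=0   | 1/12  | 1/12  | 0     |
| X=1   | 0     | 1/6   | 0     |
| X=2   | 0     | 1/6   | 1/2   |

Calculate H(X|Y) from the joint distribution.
Marginal P(Y) (column sums):
  P(Y=0) = 1/12 + 0 + 0 = 1/12
  P(Y=1) = 1/12 + 1/6 + 1/6 = 5/12
  P(Y=2) = 0 + 0 + 1/2 = 1/2

H(X|Y) = -Σ P(X,Y)·log₂ P(X|Y), where P(X|Y) = P(X,Y) / P(Y)
  (cells with P(X,Y) = 0 contribute 0)
  (X=0,Y=0): P(X|Y) = (1/12)/(1/12) = 1;  -(1/12)·log₂(1) = 0.0000
  (X=0,Y=1): P(X|Y) = (1/12)/(5/12) = 1/5;  -(1/12)·log₂(1/5) = 0.1935
  (X=1,Y=1): P(X|Y) = (1/6)/(5/12) = 2/5;  -(1/6)·log₂(2/5) = 0.2203
  (X=2,Y=1): P(X|Y) = (1/6)/(5/12) = 2/5;  -(1/6)·log₂(2/5) = 0.2203
  (X=2,Y=2): P(X|Y) = (1/2)/(1/2) = 1;  -(1/2)·log₂(1) = 0.0000
H(X|Y) = 0.0000 + 0.1935 + 0.2203 + 0.2203 + 0.0000
  = 0.6341 bits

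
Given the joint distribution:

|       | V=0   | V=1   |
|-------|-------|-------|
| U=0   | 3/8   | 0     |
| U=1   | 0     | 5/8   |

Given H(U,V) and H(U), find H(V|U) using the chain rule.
From the chain rule: H(U,V) = H(U) + H(V|U)
Therefore: H(V|U) = H(U,V) - H(U)

H(U,V) = -[(3/8)·log₂(3/8) + (5/8)·log₂(5/8)]
  = 0.5306 + 0.4238
  = 0.9544 bits
Marginal P(U) (row sums):
  P(U=0) = 3/8 + 0 = 3/8
  P(U=1) = 0 + 5/8 = 5/8
H(U) = -[(3/8)·log₂(3/8) + (5/8)·log₂(5/8)]
  = 0.5306 + 0.4238
  = 0.9544 bits

H(V|U) = 0.9544 - 0.9544 = 0.0000 bits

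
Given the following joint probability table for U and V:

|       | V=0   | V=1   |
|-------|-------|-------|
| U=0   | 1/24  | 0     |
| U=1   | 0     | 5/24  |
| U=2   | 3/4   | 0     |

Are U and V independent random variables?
Marginal P(U) (row sums):
  P(U=0) = 1/24 + 0 = 1/24
  P(U=1) = 0 + 5/24 = 5/24
  P(U=2) = 3/4 + 0 = 3/4
Marginal P(V) (column sums):
  P(V=0) = 1/24 + 0 + 3/4 = 19/24
  P(V=1) = 0 + 5/24 + 0 = 5/24

U and V are independent iff P(U=i,V=j) = P(U=i)·P(V=j) for every cell.
  P(U=0)·P(V=0) = 1/24 × 19/24 = 19/576, but P(U=0,V=0) = 1/24 ✗

No, U and V are not independent. Quantitatively, I(U;V) > 0:

H(U) = -[(1/24)·log₂(1/24) + (5/24)·log₂(5/24) + (3/4)·log₂(3/4)]
  = 0.1910 + 0.4715 + 0.3113
  = 0.9738 bits
H(V) = -[(19/24)·log₂(19/24) + (5/24)·log₂(5/24)]
  = 0.2668 + 0.4715
  = 0.7383 bits
H(U,V) = -[(1/24)·log₂(1/24) + (5/24)·log₂(5/24) + (3/4)·log₂(3/4)]
  = 0.1910 + 0.4715 + 0.3113
  = 0.9738 bits
I(U;V) = H(U) + H(V) - H(U,V) = 0.9738 + 0.7383 - 0.9738 = 0.7383 bits > 0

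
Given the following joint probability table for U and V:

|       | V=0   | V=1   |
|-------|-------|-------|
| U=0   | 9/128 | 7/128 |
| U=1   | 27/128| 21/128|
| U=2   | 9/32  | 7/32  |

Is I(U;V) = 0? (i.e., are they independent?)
Marginal P(U) (row sums):
  P(U=0) = 9/128 + 7/128 = 1/8
  P(U=1) = 27/128 + 21/128 = 3/8
  P(U=2) = 9/32 + 7/32 = 1/2
Marginal P(V) (column sums):
  P(V=0) = 9/128 + 27/128 + 9/32 = 9/16
  P(V=1) = 7/128 + 21/128 + 7/32 = 7/16

U and V are independent iff P(U=i,V=j) = P(U=i)·P(V=j) for every cell.
  P(U=0)·P(V=0) = 1/8 × 9/16 = 9/128 = P(U=0,V=0) ✓
  P(U=0)·P(V=1) = 1/8 × 7/16 = 7/128 = P(U=0,V=1) ✓
  P(U=1)·P(V=0) = 3/8 × 9/16 = 27/128 = P(U=1,V=0) ✓
  P(U=1)·P(V=1) = 3/8 × 7/16 = 21/128 = P(U=1,V=1) ✓
  P(U=2)·P(V=0) = 1/2 × 9/16 = 9/32 = P(U=2,V=0) ✓
  P(U=2)·P(V=1) = 1/2 × 7/16 = 7/32 = P(U=2,V=1) ✓

Yes, U and V are independent: every cell factors, so I(U;V) = 0 bits.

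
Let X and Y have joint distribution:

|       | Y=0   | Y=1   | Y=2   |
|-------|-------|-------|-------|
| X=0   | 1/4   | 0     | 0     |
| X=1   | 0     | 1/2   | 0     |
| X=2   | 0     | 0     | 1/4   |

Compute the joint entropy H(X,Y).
H(X,Y) = -Σ P(X,Y) log₂ P(X,Y), summed over the non-zero cells:
H(X,Y) = -[(1/4)·log₂(1/4) + (1/2)·log₂(1/2) + (1/4)·log₂(1/4)]
  = 0.5000 + 0.5000 + 0.5000
  = 1.5000 bits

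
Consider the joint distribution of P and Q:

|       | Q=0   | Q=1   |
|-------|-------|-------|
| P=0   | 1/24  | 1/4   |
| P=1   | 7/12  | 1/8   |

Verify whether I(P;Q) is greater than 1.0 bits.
Marginal P(P) (row sums):
  P(P=0) = 1/24 + 1/4 = 7/24
  P(P=1) = 7/12 + 1/8 = 17/24
Marginal P(Q) (column sums):
  P(Q=0) = 1/24 + 7/12 = 5/8
  P(Q=1) = 1/4 + 1/8 = 3/8

H(P) = -[(7/24)·log₂(7/24) + (17/24)·log₂(17/24)]
  = 0.5185 + 0.3524
  = 0.8709 bits
H(Q) = -[(5/8)·log₂(5/8) + (3/8)·log₂(3/8)]
  = 0.4238 + 0.5306
  = 0.9544 bits
H(P,Q) = -[(1/24)·log₂(1/24) + (1/4)·log₂(1/4) + (7/12)·log₂(7/12) + (1/8)·log₂(1/8)]
  = 0.1910 + 0.5000 + 0.4536 + 0.3750
  = 1.5196 bits

I(P;Q) = H(P) + H(Q) - H(P,Q)
  = 0.8709 + 0.9544 - 1.5196
  = 0.3057 bits

No. I(P;Q) = 0.3057 bits, which is ≤ 1.0 bits.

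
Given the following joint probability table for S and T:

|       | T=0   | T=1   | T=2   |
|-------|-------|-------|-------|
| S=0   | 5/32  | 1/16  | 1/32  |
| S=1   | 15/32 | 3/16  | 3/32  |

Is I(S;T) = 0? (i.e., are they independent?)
Marginal P(S) (row sums):
  P(S=0) = 5/32 + 1/16 + 1/32 = 1/4
  P(S=1) = 15/32 + 3/16 + 3/32 = 3/4
Marginal P(T) (column sums):
  P(T=0) = 5/32 + 15/32 = 5/8
  P(T=1) = 1/16 + 3/16 = 1/4
  P(T=2) = 1/32 + 3/32 = 1/8

S and T are independent iff P(S=i,T=j) = P(S=i)·P(T=j) for every cell.
  P(S=0)·P(T=0) = 1/4 × 5/8 = 5/32 = P(S=0,T=0) ✓
  P(S=0)·P(T=1) = 1/4 × 1/4 = 1/16 = P(S=0,T=1) ✓
  P(S=0)·P(T=2) = 1/4 × 1/8 = 1/32 = P(S=0,T=2) ✓
  P(S=1)·P(T=0) = 3/4 × 5/8 = 15/32 = P(S=1,T=0) ✓
  P(S=1)·P(T=1) = 3/4 × 1/4 = 3/16 = P(S=1,T=1) ✓
  P(S=1)·P(T=2) = 3/4 × 1/8 = 3/32 = P(S=1,T=2) ✓

Yes, S and T are independent: every cell factors, so I(S;T) = 0 bits.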